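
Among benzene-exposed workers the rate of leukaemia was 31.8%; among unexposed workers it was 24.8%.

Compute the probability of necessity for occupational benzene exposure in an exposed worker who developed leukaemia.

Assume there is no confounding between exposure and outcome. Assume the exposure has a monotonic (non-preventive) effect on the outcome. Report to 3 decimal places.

PN ≈ 0.220

p₁ = 0.318, p₀ = 0.248.
Under exogeneity and monotonicity, PN = (p₁ − p₀) / p₁.
PN = (0.318 − 0.248) / 0.318 = 0.07 / 0.318 ≈ 0.2201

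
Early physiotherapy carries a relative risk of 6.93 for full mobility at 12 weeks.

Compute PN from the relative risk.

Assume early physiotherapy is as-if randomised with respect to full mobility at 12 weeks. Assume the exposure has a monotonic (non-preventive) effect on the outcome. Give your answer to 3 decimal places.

PN ≈ 0.856

Under exogeneity and monotonicity, PN = (RR − 1) / RR = 1 − 1/RR.
PN = (6.93 − 1) / 6.93 = 5.93 / 6.93 ≈ 0.8557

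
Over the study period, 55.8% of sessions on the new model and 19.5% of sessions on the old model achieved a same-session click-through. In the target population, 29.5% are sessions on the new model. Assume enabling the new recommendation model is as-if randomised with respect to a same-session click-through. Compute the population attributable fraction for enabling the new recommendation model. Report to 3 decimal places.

PAF ≈ 0.354

p₁ = 0.558, p₀ = 0.195.
Overall risk P(Y=1) = π·p₁ + (1−π)·p₀ = 0.295×0.558 + 0.705×0.195 = 0.30208.
Under exogeneity, PAF = [P(Y=1) − p₀] / P(Y=1).
PAF = (0.30208 − 0.195) / 0.30208 ≈ 0.3545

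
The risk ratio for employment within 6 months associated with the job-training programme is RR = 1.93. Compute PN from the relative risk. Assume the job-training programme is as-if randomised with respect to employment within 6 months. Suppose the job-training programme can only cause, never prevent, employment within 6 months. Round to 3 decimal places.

PN ≈ 0.482

Under exogeneity and monotonicity, PN = (RR − 1) / RR = 1 − 1/RR.
PN = (1.93 − 1) / 1.93 = 0.93 / 1.93 ≈ 0.4819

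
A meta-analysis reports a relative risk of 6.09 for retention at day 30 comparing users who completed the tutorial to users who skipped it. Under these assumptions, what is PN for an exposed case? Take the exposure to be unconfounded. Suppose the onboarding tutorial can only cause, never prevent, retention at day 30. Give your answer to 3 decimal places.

Under exogeneity and monotonicity, PN = (RR − 1) / RR = 1 − 1/RR.
PN = (6.09 − 1) / 6.09 = 5.09 / 6.09 ≈ 0.8358

PN ≈ 0.836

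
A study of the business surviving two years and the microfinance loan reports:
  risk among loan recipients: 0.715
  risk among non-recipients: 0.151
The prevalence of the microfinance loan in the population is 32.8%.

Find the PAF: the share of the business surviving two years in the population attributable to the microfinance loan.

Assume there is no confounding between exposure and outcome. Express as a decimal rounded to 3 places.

Let p₁ = 0.715, p₀ = 0.151.
Overall risk P(Y=1) = π·p₁ + (1−π)·p₀ = 0.328×0.715 + 0.672×0.151 = 0.33599.
Under exogeneity, PAF = [P(Y=1) − p₀] / P(Y=1).
PAF = (0.33599 − 0.151) / 0.33599 ≈ 0.5506

PAF ≈ 0.551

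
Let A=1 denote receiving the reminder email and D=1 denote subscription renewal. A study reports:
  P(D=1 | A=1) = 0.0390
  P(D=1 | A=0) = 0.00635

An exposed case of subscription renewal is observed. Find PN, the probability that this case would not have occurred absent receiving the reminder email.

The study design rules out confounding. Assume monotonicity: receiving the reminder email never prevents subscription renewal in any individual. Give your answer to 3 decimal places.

Let p₁ = 0.039, p₀ = 0.00635.
Under exogeneity and monotonicity, PN = (p₁ − p₀) / p₁.
PN = (0.039 − 0.00635) / 0.039 = 0.03265 / 0.039 ≈ 0.8372

PN ≈ 0.837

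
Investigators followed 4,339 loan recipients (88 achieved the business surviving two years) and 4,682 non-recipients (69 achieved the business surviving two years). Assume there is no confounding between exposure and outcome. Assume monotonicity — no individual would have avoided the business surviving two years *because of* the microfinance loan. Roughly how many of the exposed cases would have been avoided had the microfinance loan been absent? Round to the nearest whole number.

about 24 cases

p₁ = P(outcome | exposed) = 88/4339 = 0.020281
p₀ = P(outcome | unexposed) = 69/4682 = 0.014737
PN = (p₁ − p₀)/p₁ = (0.020281 − 0.014737) / 0.020281 ≈ 0.27335.
Attributable cases ≈ PN × (exposed cases) = 0.27335 × 88 ≈ 24.05.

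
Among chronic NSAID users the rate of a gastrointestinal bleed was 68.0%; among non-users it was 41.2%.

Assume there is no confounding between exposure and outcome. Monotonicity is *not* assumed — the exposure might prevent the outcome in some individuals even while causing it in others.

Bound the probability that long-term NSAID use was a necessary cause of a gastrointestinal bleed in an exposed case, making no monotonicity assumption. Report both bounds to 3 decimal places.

p₁ = 0.68, p₀ = 0.412.
Under exogeneity alone the bounds on PN are max{0,(p₁−p₀)/p₁} ≤ PN ≤ min{1,(1−p₀)/p₁}.
  lower = (p₁ − p₀)/p₁ = 0.268 / 0.68 ≈ 0.3941
  upper = min{1, (1 − p₀)/p₁} = 0.588 / 0.68 ≈ 0.8647

0.394 ≤ PN ≤ 0.865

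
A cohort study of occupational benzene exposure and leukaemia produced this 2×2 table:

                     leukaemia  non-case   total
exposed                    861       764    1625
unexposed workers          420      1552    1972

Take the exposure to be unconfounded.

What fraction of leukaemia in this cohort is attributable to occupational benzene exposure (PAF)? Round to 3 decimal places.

PAF ≈ 0.402

p₁ = P(outcome | exposed) = 861/1625 = 0.52985
p₀ = P(outcome | unexposed) = 420/1972 = 0.21298
Exposure prevalence π = 1625/3597 = 0.45177; overall risk P(Y=1) = 0.35613.
Under exogeneity, PAF = [P(Y=1) − p₀]/P(Y=1).
PAF = (0.35613 − 0.21298) / 0.35613 ≈ 0.4020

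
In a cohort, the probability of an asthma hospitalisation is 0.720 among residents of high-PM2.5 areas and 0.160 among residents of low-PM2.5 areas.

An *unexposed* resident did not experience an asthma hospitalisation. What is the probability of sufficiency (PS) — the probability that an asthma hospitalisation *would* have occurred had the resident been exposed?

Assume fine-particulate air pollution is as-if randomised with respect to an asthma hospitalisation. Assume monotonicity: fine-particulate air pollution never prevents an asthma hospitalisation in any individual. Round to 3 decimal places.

Let p₁ = 0.72, p₀ = 0.16.
Under exogeneity and monotonicity, PS = (p₁ − p₀) / (1 − p₀).
PS = (0.72 − 0.16) / (1 − 0.16) = 0.56 / 0.84 ≈ 0.6667

PS ≈ 0.667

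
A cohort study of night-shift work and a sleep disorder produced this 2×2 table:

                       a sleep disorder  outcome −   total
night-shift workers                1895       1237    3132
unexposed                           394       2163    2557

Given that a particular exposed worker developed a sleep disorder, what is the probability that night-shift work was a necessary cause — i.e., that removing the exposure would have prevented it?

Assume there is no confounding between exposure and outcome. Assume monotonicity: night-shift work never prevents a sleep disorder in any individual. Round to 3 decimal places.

PN ≈ 0.745

p₁ = P(outcome | exposed) = 1895/3132 = 0.60504
p₀ = P(outcome | unexposed) = 394/2557 = 0.15409
Under exogeneity and monotonicity, PN = (p₁ − p₀) / p₁.
PN = (0.60504 − 0.15409) / 0.60504 = 0.45096 / 0.60504 ≈ 0.7453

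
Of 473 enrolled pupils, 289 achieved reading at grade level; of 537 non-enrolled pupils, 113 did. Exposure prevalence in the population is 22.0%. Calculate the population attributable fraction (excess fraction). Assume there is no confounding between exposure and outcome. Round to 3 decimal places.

p₁ = P(outcome | exposed) = 289/473 = 0.61099
p₀ = P(outcome | unexposed) = 113/537 = 0.21043
Overall risk P(Y=1) = π·p₁ + (1−π)·p₀ = 0.22×0.61099 + 0.78×0.21043 = 0.29855.
Under exogeneity, PAF = [P(Y=1) − p₀] / P(Y=1).
PAF = (0.29855 − 0.21043) / 0.29855 ≈ 0.2952

PAF ≈ 0.295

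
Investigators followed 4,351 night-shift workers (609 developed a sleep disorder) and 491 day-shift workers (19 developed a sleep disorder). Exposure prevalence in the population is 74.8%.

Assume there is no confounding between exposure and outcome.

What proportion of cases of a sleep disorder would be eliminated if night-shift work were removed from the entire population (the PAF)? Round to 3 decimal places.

PAF ≈ 0.662

p₁ = P(outcome | exposed) = 609/4351 = 0.13997
p₀ = P(outcome | unexposed) = 19/491 = 0.038697
Overall risk P(Y=1) = π·p₁ + (1−π)·p₀ = 0.748×0.13997 + 0.252×0.038697 = 0.11445.
Under exogeneity, PAF = [P(Y=1) − p₀] / P(Y=1).
PAF = (0.11445 − 0.038697) / 0.11445 ≈ 0.6619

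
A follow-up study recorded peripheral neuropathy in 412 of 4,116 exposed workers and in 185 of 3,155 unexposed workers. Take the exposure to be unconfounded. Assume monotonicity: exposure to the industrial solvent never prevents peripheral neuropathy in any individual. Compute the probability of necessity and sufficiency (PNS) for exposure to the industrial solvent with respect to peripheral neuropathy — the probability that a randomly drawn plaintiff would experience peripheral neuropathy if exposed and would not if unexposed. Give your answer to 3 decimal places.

p₁ = P(outcome | exposed) = 412/4116 = 0.1001
p₀ = P(outcome | unexposed) = 185/3155 = 0.058637
Under exogeneity and monotonicity, PNS = p₁ − p₀.
PNS = 0.1001 − 0.058637 = 0.04146

PNS ≈ 0.041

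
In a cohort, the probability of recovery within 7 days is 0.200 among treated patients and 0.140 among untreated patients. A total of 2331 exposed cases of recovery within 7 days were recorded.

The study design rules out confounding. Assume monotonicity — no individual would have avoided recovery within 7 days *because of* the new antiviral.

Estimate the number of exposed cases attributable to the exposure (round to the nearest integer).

about 699 cases

Let p₁ = 0.2, p₀ = 0.14.
PN = (p₁ − p₀)/p₁ = (0.2 − 0.14) / 0.2 ≈ 0.30000.
Attributable cases ≈ PN × (exposed cases) = 0.30000 × 2331 ≈ 699.30.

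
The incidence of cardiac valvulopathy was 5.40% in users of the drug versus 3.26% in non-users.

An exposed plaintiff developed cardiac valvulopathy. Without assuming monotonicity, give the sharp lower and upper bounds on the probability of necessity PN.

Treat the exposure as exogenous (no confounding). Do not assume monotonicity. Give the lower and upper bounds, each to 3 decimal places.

p₁ = 0.054, p₀ = 0.0326.
Under exogeneity alone the bounds on PN are max{0,(p₁−p₀)/p₁} ≤ PN ≤ min{1,(1−p₀)/p₁}.
  lower = (p₁ − p₀)/p₁ = 0.0214 / 0.054 ≈ 0.3963
  upper = min{1, (1 − p₀)/p₁} = 0.9674 / 0.054 ≈ 17.9148 → capped at 1

0.396 ≤ PN ≤ 1.000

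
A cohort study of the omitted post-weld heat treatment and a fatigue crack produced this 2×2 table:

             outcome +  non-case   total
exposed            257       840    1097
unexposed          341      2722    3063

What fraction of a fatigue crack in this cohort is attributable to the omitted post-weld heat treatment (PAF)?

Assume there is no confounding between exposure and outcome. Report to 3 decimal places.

PAF ≈ 0.226

p₁ = P(outcome | exposed) = 257/1097 = 0.23428
p₀ = P(outcome | unexposed) = 341/3063 = 0.11133
Exposure prevalence π = 1097/4160 = 0.2637; overall risk P(Y=1) = 0.14375.
Under exogeneity, PAF = [P(Y=1) − p₀]/P(Y=1).
PAF = (0.14375 − 0.11133) / 0.14375 ≈ 0.2255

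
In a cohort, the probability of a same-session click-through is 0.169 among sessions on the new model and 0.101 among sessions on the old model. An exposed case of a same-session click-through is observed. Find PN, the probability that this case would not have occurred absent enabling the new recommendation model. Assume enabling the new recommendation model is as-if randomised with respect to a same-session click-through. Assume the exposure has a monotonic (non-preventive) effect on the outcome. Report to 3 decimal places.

Let p₁ = 0.169, p₀ = 0.101.
Under exogeneity and monotonicity, PN = (p₁ − p₀) / p₁.
PN = (0.169 − 0.101) / 0.169 = 0.068 / 0.169 ≈ 0.4024

PN ≈ 0.402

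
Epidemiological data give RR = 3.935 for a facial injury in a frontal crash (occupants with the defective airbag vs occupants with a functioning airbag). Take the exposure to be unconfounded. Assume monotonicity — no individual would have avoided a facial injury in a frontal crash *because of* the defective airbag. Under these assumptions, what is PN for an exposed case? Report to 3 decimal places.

PN ≈ 0.746

Under exogeneity and monotonicity, PN = (RR − 1) / RR = 1 − 1/RR.
PN = (3.935 − 1) / 3.935 = 2.935 / 3.935 ≈ 0.7459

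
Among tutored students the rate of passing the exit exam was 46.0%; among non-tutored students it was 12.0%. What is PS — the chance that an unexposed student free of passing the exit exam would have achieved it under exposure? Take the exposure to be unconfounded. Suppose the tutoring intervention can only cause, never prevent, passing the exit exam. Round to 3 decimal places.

PS ≈ 0.386

p₁ = 0.46, p₀ = 0.12.
Under exogeneity and monotonicity, PS = (p₁ − p₀) / (1 − p₀).
PS = (0.46 − 0.12) / (1 − 0.12) = 0.34 / 0.88 ≈ 0.3864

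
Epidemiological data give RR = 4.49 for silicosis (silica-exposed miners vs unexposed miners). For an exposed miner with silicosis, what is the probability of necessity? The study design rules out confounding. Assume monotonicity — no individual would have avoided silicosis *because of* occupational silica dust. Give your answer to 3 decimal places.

Under exogeneity and monotonicity, PN = (RR − 1) / RR = 1 − 1/RR.
PN = (4.49 − 1) / 4.49 = 3.49 / 4.49 ≈ 0.7773

PN ≈ 0.777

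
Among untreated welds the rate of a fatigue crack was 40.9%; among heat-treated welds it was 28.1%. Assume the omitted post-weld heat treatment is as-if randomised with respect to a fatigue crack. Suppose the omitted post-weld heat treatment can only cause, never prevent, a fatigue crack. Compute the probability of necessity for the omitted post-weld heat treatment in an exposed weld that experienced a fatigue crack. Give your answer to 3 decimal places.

p₁ = 0.409, p₀ = 0.281.
Under exogeneity and monotonicity, PN = (p₁ − p₀) / p₁.
PN = (0.409 − 0.281) / 0.409 = 0.128 / 0.409 ≈ 0.3130

PN ≈ 0.313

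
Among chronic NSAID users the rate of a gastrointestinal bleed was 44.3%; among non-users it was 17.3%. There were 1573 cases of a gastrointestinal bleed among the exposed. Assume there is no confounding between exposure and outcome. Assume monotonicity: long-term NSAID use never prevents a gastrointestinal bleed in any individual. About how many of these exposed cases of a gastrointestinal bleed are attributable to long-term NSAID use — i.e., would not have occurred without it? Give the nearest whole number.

p₁ = 0.443, p₀ = 0.173.
PN = (p₁ − p₀)/p₁ = (0.443 − 0.173) / 0.443 ≈ 0.60948.
Attributable cases ≈ PN × (exposed cases) = 0.60948 × 1573 ≈ 958.71.

about 959 cases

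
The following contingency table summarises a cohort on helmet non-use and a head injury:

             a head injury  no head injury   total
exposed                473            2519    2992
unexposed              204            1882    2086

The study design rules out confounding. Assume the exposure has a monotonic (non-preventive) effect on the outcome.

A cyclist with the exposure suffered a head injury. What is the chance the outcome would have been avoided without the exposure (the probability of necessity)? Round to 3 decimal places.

PN ≈ 0.381

p₁ = P(outcome | exposed) = 473/2992 = 0.15809
p₀ = P(outcome | unexposed) = 204/2086 = 0.097795
Under exogeneity and monotonicity, PN = (p₁ − p₀)/p₁.
PN = (0.15809 − 0.097795) / 0.15809 ≈ 0.3814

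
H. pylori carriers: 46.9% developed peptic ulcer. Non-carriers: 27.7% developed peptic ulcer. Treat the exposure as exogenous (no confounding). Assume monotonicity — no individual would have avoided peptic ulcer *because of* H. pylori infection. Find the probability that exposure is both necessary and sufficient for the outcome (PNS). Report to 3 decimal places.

p₁ = 0.469, p₀ = 0.277.
Under exogeneity and monotonicity, PNS = p₁ − p₀.
PNS = 0.469 − 0.277 = 0.192

PNS ≈ 0.192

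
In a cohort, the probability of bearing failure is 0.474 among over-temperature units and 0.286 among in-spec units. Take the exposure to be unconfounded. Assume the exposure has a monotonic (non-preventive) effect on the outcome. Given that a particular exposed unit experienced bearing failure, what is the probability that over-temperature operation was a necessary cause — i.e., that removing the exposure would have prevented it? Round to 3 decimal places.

PN ≈ 0.397

Let p₁ = 0.474, p₀ = 0.286.
Under exogeneity and monotonicity, PN = (p₁ − p₀) / p₁.
PN = (0.474 − 0.286) / 0.474 = 0.188 / 0.474 ≈ 0.3966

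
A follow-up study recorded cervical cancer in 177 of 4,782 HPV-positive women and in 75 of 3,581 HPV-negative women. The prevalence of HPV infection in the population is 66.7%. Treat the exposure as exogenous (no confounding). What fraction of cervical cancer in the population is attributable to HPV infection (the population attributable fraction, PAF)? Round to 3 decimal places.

PAF ≈ 0.339

p₁ = P(outcome | exposed) = 177/4782 = 0.037014
p₀ = P(outcome | unexposed) = 75/3581 = 0.020944
Overall risk P(Y=1) = π·p₁ + (1−π)·p₀ = 0.667×0.037014 + 0.333×0.020944 = 0.031663.
Under exogeneity, PAF = [P(Y=1) − p₀] / P(Y=1).
PAF = (0.031663 − 0.020944) / 0.031663 ≈ 0.3385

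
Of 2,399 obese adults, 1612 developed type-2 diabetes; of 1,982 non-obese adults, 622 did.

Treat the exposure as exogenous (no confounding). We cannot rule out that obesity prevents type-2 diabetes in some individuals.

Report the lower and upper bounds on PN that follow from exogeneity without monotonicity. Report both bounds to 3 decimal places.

p₁ = P(outcome | exposed) = 1612/2399 = 0.67195
p₀ = P(outcome | unexposed) = 622/1982 = 0.31382
Under exogeneity alone the bounds on PN are max{0,(p₁−p₀)/p₁} ≤ PN ≤ min{1,(1−p₀)/p₁}.
  lower = (p₁ − p₀)/p₁ = 0.35812 / 0.67195 ≈ 0.5330
  upper = min{1, (1 − p₀)/p₁} = 0.68618 / 0.67195 ≈ 1.0212 → capped at 1

0.533 ≤ PN ≤ 1.000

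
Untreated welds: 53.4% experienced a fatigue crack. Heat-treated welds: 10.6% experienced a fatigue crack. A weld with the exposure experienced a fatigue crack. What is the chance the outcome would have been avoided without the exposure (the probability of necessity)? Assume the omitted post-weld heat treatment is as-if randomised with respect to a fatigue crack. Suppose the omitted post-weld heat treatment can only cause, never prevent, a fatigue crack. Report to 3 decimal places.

PN ≈ 0.801

p₁ = 0.534, p₀ = 0.106.
Under exogeneity and monotonicity, PN = (p₁ − p₀) / p₁.
PN = (0.534 − 0.106) / 0.534 = 0.428 / 0.534 ≈ 0.8015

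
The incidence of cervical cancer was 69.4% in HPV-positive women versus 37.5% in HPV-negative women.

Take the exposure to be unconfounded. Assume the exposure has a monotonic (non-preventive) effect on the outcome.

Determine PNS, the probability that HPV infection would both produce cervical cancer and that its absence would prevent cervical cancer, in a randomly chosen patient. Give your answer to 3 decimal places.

PNS ≈ 0.319

p₁ = 0.694, p₀ = 0.375.
Under exogeneity and monotonicity, PNS = p₁ − p₀.
PNS = 0.694 − 0.375 = 0.319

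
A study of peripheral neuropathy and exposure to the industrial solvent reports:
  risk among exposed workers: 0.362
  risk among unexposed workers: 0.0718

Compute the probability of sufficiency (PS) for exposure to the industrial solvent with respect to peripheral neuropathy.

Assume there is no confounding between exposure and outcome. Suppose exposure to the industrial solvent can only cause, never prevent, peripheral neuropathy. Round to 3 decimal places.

PS ≈ 0.313

Let p₁ = 0.362, p₀ = 0.0718.
Under exogeneity and monotonicity, PS = (p₁ − p₀) / (1 − p₀).
PS = (0.362 − 0.0718) / (1 − 0.0718) = 0.2902 / 0.9282 ≈ 0.3126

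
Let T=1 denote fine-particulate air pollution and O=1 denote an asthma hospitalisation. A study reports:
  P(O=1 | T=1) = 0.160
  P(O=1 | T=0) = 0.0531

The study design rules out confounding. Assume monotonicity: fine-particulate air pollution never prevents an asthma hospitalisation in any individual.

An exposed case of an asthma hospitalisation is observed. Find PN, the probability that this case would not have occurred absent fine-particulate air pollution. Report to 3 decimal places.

PN ≈ 0.668

Let p₁ = 0.16, p₀ = 0.0531.
Under exogeneity and monotonicity, PN = (p₁ − p₀) / p₁.
PN = (0.16 − 0.0531) / 0.16 = 0.1069 / 0.16 ≈ 0.6681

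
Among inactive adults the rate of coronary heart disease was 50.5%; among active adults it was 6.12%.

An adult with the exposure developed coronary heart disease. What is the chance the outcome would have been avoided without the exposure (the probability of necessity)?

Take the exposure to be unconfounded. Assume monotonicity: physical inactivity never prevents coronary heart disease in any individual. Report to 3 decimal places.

p₁ = 0.505, p₀ = 0.0612.
Under exogeneity and monotonicity, PN = (p₁ − p₀) / p₁.
PN = (0.505 − 0.0612) / 0.505 = 0.4438 / 0.505 ≈ 0.8788

PN ≈ 0.879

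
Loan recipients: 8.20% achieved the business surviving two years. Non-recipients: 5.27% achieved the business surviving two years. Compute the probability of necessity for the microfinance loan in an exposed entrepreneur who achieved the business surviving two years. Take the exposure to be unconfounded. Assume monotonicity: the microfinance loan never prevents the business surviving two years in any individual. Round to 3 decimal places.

p₁ = 0.082, p₀ = 0.0527.
Under exogeneity and monotonicity, PN = (p₁ − p₀) / p₁.
PN = (0.082 − 0.0527) / 0.082 = 0.0293 / 0.082 ≈ 0.3573

PN ≈ 0.357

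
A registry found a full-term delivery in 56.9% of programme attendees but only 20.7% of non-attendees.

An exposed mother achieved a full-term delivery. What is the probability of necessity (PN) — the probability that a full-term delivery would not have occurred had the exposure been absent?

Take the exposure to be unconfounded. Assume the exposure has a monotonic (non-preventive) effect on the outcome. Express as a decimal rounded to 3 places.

PN ≈ 0.636

p₁ = 0.569, p₀ = 0.207.
Under exogeneity and monotonicity, PN = (p₁ − p₀) / p₁.
PN = (0.569 − 0.207) / 0.569 = 0.362 / 0.569 ≈ 0.6362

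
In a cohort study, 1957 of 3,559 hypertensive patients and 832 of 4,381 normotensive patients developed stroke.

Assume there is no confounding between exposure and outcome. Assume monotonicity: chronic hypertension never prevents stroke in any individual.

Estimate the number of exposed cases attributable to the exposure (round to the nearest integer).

p₁ = P(outcome | exposed) = 1957/3559 = 0.54987
p₀ = P(outcome | unexposed) = 832/4381 = 0.18991
PN = (p₁ − p₀)/p₁ = (0.54987 − 0.18991) / 0.54987 ≈ 0.65463.
Attributable cases ≈ PN × (exposed cases) = 0.65463 × 1957 ≈ 1281.11.

about 1281 cases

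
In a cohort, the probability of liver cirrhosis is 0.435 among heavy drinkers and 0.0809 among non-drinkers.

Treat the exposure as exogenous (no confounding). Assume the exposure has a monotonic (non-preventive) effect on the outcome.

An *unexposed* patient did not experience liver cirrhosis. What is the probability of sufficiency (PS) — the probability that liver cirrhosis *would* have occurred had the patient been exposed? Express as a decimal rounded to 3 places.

PS ≈ 0.385

Let p₁ = 0.435, p₀ = 0.0809.
Under exogeneity and monotonicity, PS = (p₁ − p₀) / (1 − p₀).
PS = (0.435 − 0.0809) / (1 − 0.0809) = 0.3541 / 0.9191 ≈ 0.3853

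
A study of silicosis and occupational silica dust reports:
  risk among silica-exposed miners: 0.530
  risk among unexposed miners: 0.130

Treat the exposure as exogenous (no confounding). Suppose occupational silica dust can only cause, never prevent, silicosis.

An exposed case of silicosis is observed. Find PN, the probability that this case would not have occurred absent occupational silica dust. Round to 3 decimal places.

Let p₁ = 0.53, p₀ = 0.13.
Under exogeneity and monotonicity, PN = (p₁ − p₀) / p₁.
PN = (0.53 − 0.13) / 0.53 = 0.4 / 0.53 ≈ 0.7547

PN ≈ 0.755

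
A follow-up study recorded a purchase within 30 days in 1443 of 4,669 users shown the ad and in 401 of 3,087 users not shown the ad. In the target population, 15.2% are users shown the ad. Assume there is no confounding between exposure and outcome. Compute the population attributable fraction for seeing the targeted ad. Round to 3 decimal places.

p₁ = P(outcome | exposed) = 1443/4669 = 0.30906
p₀ = P(outcome | unexposed) = 401/3087 = 0.1299
Overall risk P(Y=1) = π·p₁ + (1−π)·p₀ = 0.152×0.30906 + 0.848×0.1299 = 0.15713.
Under exogeneity, PAF = [P(Y=1) − p₀] / P(Y=1).
PAF = (0.15713 − 0.1299) / 0.15713 ≈ 0.1733

PAF ≈ 0.173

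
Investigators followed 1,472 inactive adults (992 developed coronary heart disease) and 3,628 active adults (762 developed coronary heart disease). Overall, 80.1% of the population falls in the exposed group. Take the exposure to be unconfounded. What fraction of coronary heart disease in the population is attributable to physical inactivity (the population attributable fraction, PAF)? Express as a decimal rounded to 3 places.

p₁ = P(outcome | exposed) = 992/1472 = 0.67391
p₀ = P(outcome | unexposed) = 762/3628 = 0.21003
Overall risk P(Y=1) = π·p₁ + (1−π)·p₀ = 0.801×0.67391 + 0.199×0.21003 = 0.5816.
Under exogeneity, PAF = [P(Y=1) − p₀] / P(Y=1).
PAF = (0.5816 − 0.21003) / 0.5816 ≈ 0.6389

PAF ≈ 0.639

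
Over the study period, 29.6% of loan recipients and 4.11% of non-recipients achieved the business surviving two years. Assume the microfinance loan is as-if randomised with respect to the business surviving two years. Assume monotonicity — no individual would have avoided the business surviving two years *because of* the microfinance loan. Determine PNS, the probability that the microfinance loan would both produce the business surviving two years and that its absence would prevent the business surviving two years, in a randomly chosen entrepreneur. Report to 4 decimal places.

p₁ = 0.296, p₀ = 0.0411.
Under exogeneity and monotonicity, PNS = p₁ − p₀.
PNS = 0.296 − 0.0411 = 0.2549

PNS ≈ 0.2549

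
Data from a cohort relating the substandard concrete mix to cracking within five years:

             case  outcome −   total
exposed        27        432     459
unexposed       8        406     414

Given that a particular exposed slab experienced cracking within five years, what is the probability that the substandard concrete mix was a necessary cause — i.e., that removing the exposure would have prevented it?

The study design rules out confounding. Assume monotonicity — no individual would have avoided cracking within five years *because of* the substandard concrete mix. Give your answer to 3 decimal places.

PN ≈ 0.671

p₁ = P(outcome | exposed) = 27/459 = 0.058824
p₀ = P(outcome | unexposed) = 8/414 = 0.019324
Under exogeneity and monotonicity, PN = (p₁ − p₀)/p₁.
PN = (0.058824 − 0.019324) / 0.058824 ≈ 0.6715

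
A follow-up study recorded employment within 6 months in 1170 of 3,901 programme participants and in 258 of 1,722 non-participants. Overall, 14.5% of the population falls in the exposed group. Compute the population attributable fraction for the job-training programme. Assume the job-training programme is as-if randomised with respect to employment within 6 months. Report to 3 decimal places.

PAF ≈ 0.127

p₁ = P(outcome | exposed) = 1170/3901 = 0.29992
p₀ = P(outcome | unexposed) = 258/1722 = 0.14983
Overall risk P(Y=1) = π·p₁ + (1−π)·p₀ = 0.145×0.29992 + 0.855×0.14983 = 0.17159.
Under exogeneity, PAF = [P(Y=1) − p₀] / P(Y=1).
PAF = (0.17159 − 0.14983) / 0.17159 ≈ 0.1268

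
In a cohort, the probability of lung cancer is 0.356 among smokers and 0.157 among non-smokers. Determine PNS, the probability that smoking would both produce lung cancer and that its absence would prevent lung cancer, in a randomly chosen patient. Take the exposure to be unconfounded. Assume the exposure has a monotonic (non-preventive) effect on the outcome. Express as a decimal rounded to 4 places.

PNS ≈ 0.1990

Let p₁ = 0.356, p₀ = 0.157.
Under exogeneity and monotonicity, PNS = p₁ − p₀.
PNS = 0.356 − 0.157 = 0.199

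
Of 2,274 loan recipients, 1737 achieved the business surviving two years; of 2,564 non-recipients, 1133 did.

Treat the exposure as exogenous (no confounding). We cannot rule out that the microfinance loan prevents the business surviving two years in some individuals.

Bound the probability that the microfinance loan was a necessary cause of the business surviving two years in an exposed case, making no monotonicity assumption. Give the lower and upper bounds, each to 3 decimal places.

0.422 ≤ PN ≤ 0.731

p₁ = P(outcome | exposed) = 1737/2274 = 0.76385
p₀ = P(outcome | unexposed) = 1133/2564 = 0.44189
Under exogeneity alone the bounds on PN are max{0,(p₁−p₀)/p₁} ≤ PN ≤ min{1,(1−p₀)/p₁}.
  lower = (p₁ − p₀)/p₁ = 0.32196 / 0.76385 ≈ 0.4215
  upper = min{1, (1 − p₀)/p₁} = 0.55811 / 0.76385 ≈ 0.7307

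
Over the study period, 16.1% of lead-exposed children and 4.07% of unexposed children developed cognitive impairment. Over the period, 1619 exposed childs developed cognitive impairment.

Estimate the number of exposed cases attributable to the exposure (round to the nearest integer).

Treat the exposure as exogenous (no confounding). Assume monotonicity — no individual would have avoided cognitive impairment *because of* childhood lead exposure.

p₁ = 0.161, p₀ = 0.0407.
PN = (p₁ − p₀)/p₁ = (0.161 − 0.0407) / 0.161 ≈ 0.74720.
Attributable cases ≈ PN × (exposed cases) = 0.74720 × 1619 ≈ 1209.72.

about 1210 cases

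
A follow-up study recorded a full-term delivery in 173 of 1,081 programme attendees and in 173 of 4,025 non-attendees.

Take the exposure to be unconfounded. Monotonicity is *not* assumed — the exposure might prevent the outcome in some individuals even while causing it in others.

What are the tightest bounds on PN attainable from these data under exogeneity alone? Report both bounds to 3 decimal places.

0.731 ≤ PN ≤ 1.000

p₁ = P(outcome | exposed) = 173/1081 = 0.16004
p₀ = P(outcome | unexposed) = 173/4025 = 0.042981
Under exogeneity alone the bounds on PN are max{0,(p₁−p₀)/p₁} ≤ PN ≤ min{1,(1−p₀)/p₁}.
  lower = (p₁ − p₀)/p₁ = 0.11706 / 0.16004 ≈ 0.7314
  upper = min{1, (1 − p₀)/p₁} = 0.95702 / 0.16004 ≈ 5.9800 → capped at 1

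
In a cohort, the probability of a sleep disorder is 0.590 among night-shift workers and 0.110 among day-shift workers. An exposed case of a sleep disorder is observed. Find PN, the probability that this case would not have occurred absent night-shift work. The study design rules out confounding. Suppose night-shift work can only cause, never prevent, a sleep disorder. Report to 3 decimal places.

PN ≈ 0.814

Let p₁ = 0.59, p₀ = 0.11.
Under exogeneity and monotonicity, PN = (p₁ − p₀) / p₁.
PN = (0.59 − 0.11) / 0.59 = 0.48 / 0.59 ≈ 0.8136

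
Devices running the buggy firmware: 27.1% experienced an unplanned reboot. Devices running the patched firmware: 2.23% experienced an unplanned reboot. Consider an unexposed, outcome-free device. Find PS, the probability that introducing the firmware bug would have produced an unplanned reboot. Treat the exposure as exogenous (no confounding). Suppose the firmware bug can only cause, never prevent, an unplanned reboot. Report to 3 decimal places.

PS ≈ 0.254

p₁ = 0.271, p₀ = 0.0223.
Under exogeneity and monotonicity, PS = (p₁ − p₀) / (1 − p₀).
PS = (0.271 − 0.0223) / (1 − 0.0223) = 0.2487 / 0.9777 ≈ 0.2544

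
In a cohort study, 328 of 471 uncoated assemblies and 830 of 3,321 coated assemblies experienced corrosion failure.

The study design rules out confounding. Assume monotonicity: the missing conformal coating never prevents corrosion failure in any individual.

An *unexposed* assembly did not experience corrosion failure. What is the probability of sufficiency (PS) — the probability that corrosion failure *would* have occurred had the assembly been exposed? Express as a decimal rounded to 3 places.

PS ≈ 0.595

p₁ = P(outcome | exposed) = 328/471 = 0.69639
p₀ = P(outcome | unexposed) = 830/3321 = 0.24992
Under exogeneity and monotonicity, PS = (p₁ − p₀) / (1 − p₀).
PS = (0.69639 − 0.24992) / (1 − 0.24992) = 0.44647 / 0.75008 ≈ 0.5952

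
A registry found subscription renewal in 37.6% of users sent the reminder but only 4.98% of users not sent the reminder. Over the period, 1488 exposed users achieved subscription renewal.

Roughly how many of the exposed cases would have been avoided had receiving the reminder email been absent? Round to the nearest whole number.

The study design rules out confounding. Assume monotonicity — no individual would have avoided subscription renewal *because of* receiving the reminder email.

p₁ = 0.376, p₀ = 0.0498.
PN = (p₁ − p₀)/p₁ = (0.376 − 0.0498) / 0.376 ≈ 0.86755.
Attributable cases ≈ PN × (exposed cases) = 0.86755 × 1488 ≈ 1290.92.

about 1291 cases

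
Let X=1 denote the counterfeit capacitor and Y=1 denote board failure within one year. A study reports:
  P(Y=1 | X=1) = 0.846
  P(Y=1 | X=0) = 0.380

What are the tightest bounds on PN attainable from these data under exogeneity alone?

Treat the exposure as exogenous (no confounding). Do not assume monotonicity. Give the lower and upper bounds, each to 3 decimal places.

Let p₁ = 0.846, p₀ = 0.38.
Under exogeneity alone the bounds on PN are max{0,(p₁−p₀)/p₁} ≤ PN ≤ min{1,(1−p₀)/p₁}.
  lower = (p₁ − p₀)/p₁ = 0.466 / 0.846 ≈ 0.5508
  upper = min{1, (1 − p₀)/p₁} = 0.62 / 0.846 ≈ 0.7329

0.551 ≤ PN ≤ 0.733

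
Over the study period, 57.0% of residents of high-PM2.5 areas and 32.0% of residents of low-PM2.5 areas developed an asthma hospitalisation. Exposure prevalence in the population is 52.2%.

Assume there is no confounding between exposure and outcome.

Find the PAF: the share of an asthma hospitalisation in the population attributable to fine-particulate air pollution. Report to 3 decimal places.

PAF ≈ 0.290

p₁ = 0.57, p₀ = 0.32.
Overall risk P(Y=1) = π·p₁ + (1−π)·p₀ = 0.522×0.57 + 0.478×0.32 = 0.4505.
Under exogeneity, PAF = [P(Y=1) − p₀] / P(Y=1).
PAF = (0.4505 − 0.32) / 0.4505 ≈ 0.2897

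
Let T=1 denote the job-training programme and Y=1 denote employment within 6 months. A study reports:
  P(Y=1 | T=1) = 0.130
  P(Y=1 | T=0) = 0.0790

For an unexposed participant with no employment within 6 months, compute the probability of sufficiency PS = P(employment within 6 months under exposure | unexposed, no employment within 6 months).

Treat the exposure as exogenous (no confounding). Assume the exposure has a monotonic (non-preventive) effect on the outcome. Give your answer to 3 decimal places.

Let p₁ = 0.13, p₀ = 0.079.
Under exogeneity and monotonicity, PS = (p₁ − p₀) / (1 − p₀).
PS = (0.13 − 0.079) / (1 − 0.079) = 0.051 / 0.921 ≈ 0.0554

PS ≈ 0.055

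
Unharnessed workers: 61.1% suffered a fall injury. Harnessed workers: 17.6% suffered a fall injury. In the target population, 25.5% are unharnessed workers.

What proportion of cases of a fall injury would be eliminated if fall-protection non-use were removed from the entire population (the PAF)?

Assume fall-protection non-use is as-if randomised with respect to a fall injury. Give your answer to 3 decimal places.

p₁ = 0.611, p₀ = 0.176.
Overall risk P(Y=1) = π·p₁ + (1−π)·p₀ = 0.255×0.611 + 0.745×0.176 = 0.28692.
Under exogeneity, PAF = [P(Y=1) − p₀] / P(Y=1).
PAF = (0.28692 − 0.176) / 0.28692 ≈ 0.3866

PAF ≈ 0.387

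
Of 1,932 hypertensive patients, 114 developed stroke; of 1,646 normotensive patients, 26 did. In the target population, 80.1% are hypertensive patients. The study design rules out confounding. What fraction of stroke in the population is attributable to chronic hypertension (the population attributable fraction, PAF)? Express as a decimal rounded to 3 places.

p₁ = P(outcome | exposed) = 114/1932 = 0.059006
p₀ = P(outcome | unexposed) = 26/1646 = 0.015796
Overall risk P(Y=1) = π·p₁ + (1−π)·p₀ = 0.801×0.059006 + 0.199×0.015796 = 0.050407.
Under exogeneity, PAF = [P(Y=1) − p₀] / P(Y=1).
PAF = (0.050407 − 0.015796) / 0.050407 ≈ 0.6866

PAF ≈ 0.687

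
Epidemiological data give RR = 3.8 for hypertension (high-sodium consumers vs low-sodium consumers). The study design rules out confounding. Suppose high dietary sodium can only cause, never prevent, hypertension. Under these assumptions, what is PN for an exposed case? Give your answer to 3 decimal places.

Under exogeneity and monotonicity, PN = (RR − 1) / RR = 1 − 1/RR.
PN = (3.8 − 1) / 3.8 = 2.8 / 3.8 ≈ 0.7368

PN ≈ 0.737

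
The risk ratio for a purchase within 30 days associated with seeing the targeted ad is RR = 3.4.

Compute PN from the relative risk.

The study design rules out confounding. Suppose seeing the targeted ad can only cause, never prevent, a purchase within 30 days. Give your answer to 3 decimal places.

Under exogeneity and monotonicity, PN = (RR − 1) / RR = 1 − 1/RR.
PN = (3.4 − 1) / 3.4 = 2.4 / 3.4 ≈ 0.7059

PN ≈ 0.706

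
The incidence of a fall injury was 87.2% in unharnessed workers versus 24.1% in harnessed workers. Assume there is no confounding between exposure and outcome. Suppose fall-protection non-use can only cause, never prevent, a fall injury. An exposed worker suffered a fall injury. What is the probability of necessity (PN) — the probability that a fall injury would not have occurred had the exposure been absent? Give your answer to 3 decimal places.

PN ≈ 0.724

p₁ = 0.872, p₀ = 0.241.
Under exogeneity and monotonicity, PN = (p₁ − p₀) / p₁.
PN = (0.872 − 0.241) / 0.872 = 0.631 / 0.872 ≈ 0.7236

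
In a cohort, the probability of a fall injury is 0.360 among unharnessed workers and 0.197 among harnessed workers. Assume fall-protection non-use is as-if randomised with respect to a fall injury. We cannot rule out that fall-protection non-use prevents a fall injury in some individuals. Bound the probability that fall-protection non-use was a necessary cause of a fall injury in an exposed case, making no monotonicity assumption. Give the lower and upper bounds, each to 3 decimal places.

0.453 ≤ PN ≤ 1.000

Let p₁ = 0.36, p₀ = 0.197.
Under exogeneity alone the bounds on PN are max{0,(p₁−p₀)/p₁} ≤ PN ≤ min{1,(1−p₀)/p₁}.
  lower = (p₁ − p₀)/p₁ = 0.163 / 0.36 ≈ 0.4528
  upper = min{1, (1 − p₀)/p₁} = 0.803 / 0.36 ≈ 2.2306 → capped at 1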